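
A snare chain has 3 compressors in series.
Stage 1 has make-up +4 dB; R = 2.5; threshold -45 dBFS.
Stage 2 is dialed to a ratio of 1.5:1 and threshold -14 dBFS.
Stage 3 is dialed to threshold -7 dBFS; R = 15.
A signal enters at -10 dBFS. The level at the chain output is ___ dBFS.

Stage 1: overshoot 35 dB → 35/2.5 = 14 dB → -31 dBFS; +4 dB make-up → -27 dBFS.
Stage 2: below threshold (-27 ≤ -14); passes unchanged; output -27 dBFS.
Stage 3: -27 dBFS is at or below the -7 dBFS threshold — no compression; output -27 dBFS.

-27 dBFS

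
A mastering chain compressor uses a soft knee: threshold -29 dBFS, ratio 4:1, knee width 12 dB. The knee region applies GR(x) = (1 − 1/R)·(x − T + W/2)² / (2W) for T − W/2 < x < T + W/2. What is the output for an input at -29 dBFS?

x − T + W/2 = -29 − (-29) + 6 = 6.
GR = (1 − 1/4) × 6² / 24 = 0.75 × 36 / 24 = 1.125 dB.
Output = -29 − 1.125 = -30.125 dBFS.

-30.125 dBFS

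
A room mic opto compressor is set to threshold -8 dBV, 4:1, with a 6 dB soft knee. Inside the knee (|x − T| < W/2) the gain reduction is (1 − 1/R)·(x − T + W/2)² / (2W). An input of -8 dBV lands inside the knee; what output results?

-8.5625 dBV

x − T + W/2 = -8 − (-8) + 3 = 3.
GR = (1 − 1/4) × 3² / 12 = 0.75 × 9 / 12 = 0.5625 dB.
Output = -8 − 0.5625 = -8.5625 dBV.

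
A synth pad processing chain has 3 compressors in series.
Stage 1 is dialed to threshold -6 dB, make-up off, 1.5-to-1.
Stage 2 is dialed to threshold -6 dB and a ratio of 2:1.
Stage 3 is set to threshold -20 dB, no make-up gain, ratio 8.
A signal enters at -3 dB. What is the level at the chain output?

-18.125 dB

Stage 1: 3 dB above -6 dB, reduced 1.5:1 to 2 dB above → -4 dB.
Stage 2: overshoot 2 dB → 2/2 = 1 dB → -5 dB.
Stage 3: overshoot 15 dB → 15/8 = 1.875 dB → -18.125 dB.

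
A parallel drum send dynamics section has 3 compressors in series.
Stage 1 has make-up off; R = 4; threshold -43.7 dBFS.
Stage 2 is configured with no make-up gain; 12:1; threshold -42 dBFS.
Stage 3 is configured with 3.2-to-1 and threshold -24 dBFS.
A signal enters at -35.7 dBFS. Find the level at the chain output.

-41.975 dBFS

Stage 1: 8 dB above -43.7 dBFS, reduced 4:1 to 2 dB above → -41.7 dBFS.
Stage 2: -41.7 dBFS is 0.3 dB over -42 dBFS; at 12:1 that becomes 0.025 dB over, giving -41.975 dBFS.
Stage 3: -41.975 dBFS ≤ -24 dBFS, so stage 3 doesn't engage; output -41.975 dBFS.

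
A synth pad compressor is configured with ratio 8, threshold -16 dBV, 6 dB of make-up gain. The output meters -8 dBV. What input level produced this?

Stripping the +6 dB make-up gives -14 dBV at the gain stage.
Post-compression overshoot = -14 − (-16) = 2 dB.
Undo the ratio: input overshoot = 2 × 8 = 16 dB, giving input = 0 dBV.

0 dBV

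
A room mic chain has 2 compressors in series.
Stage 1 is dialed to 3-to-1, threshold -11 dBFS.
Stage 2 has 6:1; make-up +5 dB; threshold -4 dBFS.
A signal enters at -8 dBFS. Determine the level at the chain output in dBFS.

-5 dBFS

Stage 1: overshoot 3 dB → 3/3 = 1 dB → -10 dBFS.
Stage 2: -10 dBFS ≤ -4 dBFS, so stage 2 doesn't engage; make-up brings it to -5 dBFS.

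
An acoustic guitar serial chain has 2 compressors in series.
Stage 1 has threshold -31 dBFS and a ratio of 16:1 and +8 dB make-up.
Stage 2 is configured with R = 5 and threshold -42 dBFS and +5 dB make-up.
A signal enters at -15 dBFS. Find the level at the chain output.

Stage 1: overshoot 16 dB → 16/16 = 1 dB → -30 dBFS; +8 dB make-up → -22 dBFS.
Stage 2: overshoot 20 dB → 20/5 = 4 dB → -38 dBFS; +5 dB make-up → -33 dBFS.

-33 dBFS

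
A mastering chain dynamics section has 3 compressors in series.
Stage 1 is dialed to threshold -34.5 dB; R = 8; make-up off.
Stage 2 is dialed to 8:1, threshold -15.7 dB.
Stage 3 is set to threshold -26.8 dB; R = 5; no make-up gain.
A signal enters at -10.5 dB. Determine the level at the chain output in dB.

-31.5 dB

Stage 1: -10.5 dB is 24 dB over -34.5 dB; at 8:1 that becomes 3 dB over, giving -31.5 dB.
Stage 2: -31.5 dB is at or below the -15.7 dB threshold — no compression; output -31.5 dB.
Stage 3: -31.5 dB ≤ -26.8 dB, so stage 3 doesn't engage; output -31.5 dB.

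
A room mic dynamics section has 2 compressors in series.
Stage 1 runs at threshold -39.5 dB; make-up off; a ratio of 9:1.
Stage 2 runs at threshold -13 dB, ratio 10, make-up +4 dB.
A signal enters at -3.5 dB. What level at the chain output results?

Stage 1: 36 dB above -39.5 dB, reduced 9:1 to 4 dB above → -35.5 dB.
Stage 2: -35.5 dB is at or below the -13 dB threshold — no compression; make-up brings it to -31.5 dB.

-31.5 dB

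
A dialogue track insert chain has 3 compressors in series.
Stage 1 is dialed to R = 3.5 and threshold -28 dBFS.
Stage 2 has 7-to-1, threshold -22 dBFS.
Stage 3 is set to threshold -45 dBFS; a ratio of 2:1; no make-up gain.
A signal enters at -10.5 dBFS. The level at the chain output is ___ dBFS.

Stage 1: overshoot 17.5 dB → 17.5/3.5 = 5 dB → -23 dBFS.
Stage 2: -23 dBFS is at or below the -22 dBFS threshold — no compression; output -23 dBFS.
Stage 3: overshoot 22 dB → 22/2 = 11 dB → -34 dBFS.

-34 dBFS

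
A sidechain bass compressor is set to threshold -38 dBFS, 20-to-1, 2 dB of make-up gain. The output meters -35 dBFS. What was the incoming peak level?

-18 dBFS

Remove make-up: -35 − 2 = -37 dBFS.
That's 1 dB above the -38 dBFS threshold.
Undo the ratio: input overshoot = 1 × 20 = 20 dB, giving input = -18 dBFS.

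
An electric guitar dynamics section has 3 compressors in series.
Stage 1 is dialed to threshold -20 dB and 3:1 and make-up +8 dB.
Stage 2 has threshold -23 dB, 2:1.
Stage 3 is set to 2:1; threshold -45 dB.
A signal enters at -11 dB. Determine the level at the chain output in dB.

Stage 1: overshoot 9 dB → 9/3 = 3 dB → -17 dB; +8 dB make-up → -9 dB.
Stage 2: overshoot 14 dB → 14/2 = 7 dB → -16 dB.
Stage 3: overshoot 29 dB → 29/2 = 14.5 dB → -30.5 dB.

-30.5 dB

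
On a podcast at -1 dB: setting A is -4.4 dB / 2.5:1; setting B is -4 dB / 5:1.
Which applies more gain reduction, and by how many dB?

A: overshoot 3.4 dB → output overshoot 1.36 dB → GR 2.04 dB.
B: overshoot 3 dB → output overshoot 0.6 dB → GR 2.4 dB.
B reduces 0.36 dB more.

B, by 0.36 dB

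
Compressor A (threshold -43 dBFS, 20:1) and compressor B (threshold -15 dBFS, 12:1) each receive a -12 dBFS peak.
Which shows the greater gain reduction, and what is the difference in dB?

A: 31 dB over, compressed to 1.55 dB over, so 29.45 dB of GR.
B: 3 dB over, compressed to 0.25 dB over, so 2.75 dB of GR.
A reduces 26.7 dB more.

A, by 26.7 dB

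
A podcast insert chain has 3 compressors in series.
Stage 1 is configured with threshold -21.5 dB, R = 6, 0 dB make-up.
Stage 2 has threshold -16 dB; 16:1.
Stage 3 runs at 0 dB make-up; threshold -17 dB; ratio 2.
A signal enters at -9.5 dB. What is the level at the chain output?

-19.5 dB

Stage 1: overshoot 12 dB → 12/6 = 2 dB → -19.5 dB.
Stage 2: below threshold (-19.5 ≤ -16); passes unchanged; output -19.5 dB.
Stage 3: below threshold (-19.5 ≤ -17); passes unchanged; output -19.5 dB.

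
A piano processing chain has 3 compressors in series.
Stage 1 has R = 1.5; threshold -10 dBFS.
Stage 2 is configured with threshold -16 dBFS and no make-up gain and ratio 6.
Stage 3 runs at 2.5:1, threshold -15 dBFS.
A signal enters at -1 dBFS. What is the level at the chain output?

Stage 1: 9 dB above -10 dBFS, reduced 1.5:1 to 6 dB above → -4 dBFS.
Stage 2: overshoot 12 dB → 12/6 = 2 dB → -14 dBFS.
Stage 3: overshoot 1 dB → 1/2.5 = 0.4 dB → -14.6 dBFS.

-14.6 dBFS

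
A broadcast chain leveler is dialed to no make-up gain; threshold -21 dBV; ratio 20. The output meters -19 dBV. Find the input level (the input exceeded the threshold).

The compressed level sits -19 − (-21) = 2 dB over threshold.
Before 20:1 compression the overshoot was 2 × 20 = 40 dB, so input = -21 + 40 = 19 dBV.

19 dBV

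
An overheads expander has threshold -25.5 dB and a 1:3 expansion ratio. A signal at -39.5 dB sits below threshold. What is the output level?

The input is 14 dB below the -25.5 dB threshold.
A 1:3 expander multiplies undershoot by 3: 14 × 3 = 42 dB below threshold.
Output = -25.5 − 42 = -67.5 dB.

-67.5 dB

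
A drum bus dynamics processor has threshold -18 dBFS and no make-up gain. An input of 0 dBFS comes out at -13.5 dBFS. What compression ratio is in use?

Input overshoot = 0 − (-18) = 18 dB; output overshoot = -13.5 − (-18) = 4.5 dB.
Ratio = 18 / 4.5 = 4.

4:1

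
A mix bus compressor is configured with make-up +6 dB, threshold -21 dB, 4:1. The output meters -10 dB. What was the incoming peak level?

-1 dB

Stripping the +6 dB make-up gives -16 dB at the gain stage.
Post-compression overshoot = -16 − (-21) = 5 dB.
Before 4:1 compression the overshoot was 5 × 4 = 20 dB, so input = -21 + 20 = -1 dB.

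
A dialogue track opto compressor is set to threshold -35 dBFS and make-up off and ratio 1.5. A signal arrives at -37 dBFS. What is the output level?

-37 dBFS is 2 dB below the -35 dBFS threshold, so no gain reduction is applied.
Output = input = -37 dBFS.

-37 dBFS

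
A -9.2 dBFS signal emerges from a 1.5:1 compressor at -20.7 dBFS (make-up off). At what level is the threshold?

-43.7 dBFS

Input is 34.5 dB above T (since output overshoot × R = input overshoot: (-20.7 − T)·1.5 = -9.2 − T gives T = -43.7 dBFS).
Check: -43.7 + (-9.2 − (-43.7))/1.5 = -43.7 + 23 = -20.7 dBFS. ✓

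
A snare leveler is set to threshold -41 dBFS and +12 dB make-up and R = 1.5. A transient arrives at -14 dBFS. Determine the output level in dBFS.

-11 dBFS

-14 dBFS sits 27 dB over threshold.
The 27 dB excess becomes 18 dB after 1.5:1 reduction.
So the level is -41 + 18 = -23 dBFS; make-up adds 12 dB, giving -11 dBFS.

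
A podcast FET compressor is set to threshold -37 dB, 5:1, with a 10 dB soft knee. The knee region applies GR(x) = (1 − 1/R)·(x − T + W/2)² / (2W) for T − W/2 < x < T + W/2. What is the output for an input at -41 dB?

-41.04 dB

x − T + W/2 = -41 − (-37) + 5 = 1.
GR = (1 − 1/5) × 1² / 20 = 0.8 × 1 / 20 = 0.04 dB.
Output = -41 − 0.04 = -41.04 dB.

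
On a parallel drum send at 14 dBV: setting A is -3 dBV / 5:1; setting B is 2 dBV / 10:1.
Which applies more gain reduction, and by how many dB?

A, by 2.8 dB

A: GR = 17 − 17/5 = 13.6 dB.
B: GR = 12 − 12/10 = 10.8 dB.
A reduces 2.8 dB more.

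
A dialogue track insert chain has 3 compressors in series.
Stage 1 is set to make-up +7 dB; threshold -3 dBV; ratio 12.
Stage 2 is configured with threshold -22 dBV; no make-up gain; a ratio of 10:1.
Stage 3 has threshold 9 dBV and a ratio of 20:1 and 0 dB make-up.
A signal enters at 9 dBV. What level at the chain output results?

-19.3 dBV

Stage 1: 9 dBV is 12 dB over -3 dBV; at 12:1 that becomes 1 dB over, giving -2 dBV; +7 dB make-up → 5 dBV.
Stage 2: overshoot 27 dB → 27/10 = 2.7 dB → -19.3 dBV.
Stage 3: -19.3 dBV is at or below the 9 dBV threshold — no compression; output -19.3 dBV.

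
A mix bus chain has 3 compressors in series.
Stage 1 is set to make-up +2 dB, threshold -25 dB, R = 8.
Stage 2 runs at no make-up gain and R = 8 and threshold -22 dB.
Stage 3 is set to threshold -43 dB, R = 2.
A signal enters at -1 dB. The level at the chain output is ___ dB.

-32.375 dB

Stage 1: 24 dB above -25 dB, reduced 8:1 to 3 dB above → -22 dB; +2 dB make-up → -20 dB.
Stage 2: -20 dB is 2 dB over -22 dB; at 8:1 that becomes 0.25 dB over, giving -21.75 dB.
Stage 3: overshoot 21.25 dB → 21.25/2 = 10.625 dB → -32.375 dB.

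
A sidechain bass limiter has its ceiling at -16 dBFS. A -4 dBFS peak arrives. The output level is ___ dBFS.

At ∞:1, everything above -16 dBFS is held at the ceiling.

-16 dBFS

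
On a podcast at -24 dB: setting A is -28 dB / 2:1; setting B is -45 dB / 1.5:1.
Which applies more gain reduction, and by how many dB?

A: 4 dB over, compressed to 2 dB over, so 2 dB of GR.
B: 21 dB over, compressed to 14 dB over, so 7 dB of GR.
B reduces 5 dB more.

B, by 5 dB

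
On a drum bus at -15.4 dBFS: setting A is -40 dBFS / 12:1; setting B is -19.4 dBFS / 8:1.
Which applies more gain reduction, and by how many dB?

A: overshoot 24.6 dB → output overshoot 2.05 dB → GR 22.55 dB.
B: overshoot 4 dB → output overshoot 0.5 dB → GR 3.5 dB.
Difference: 19.05 dB in favour of A.

A, by 19.05 dB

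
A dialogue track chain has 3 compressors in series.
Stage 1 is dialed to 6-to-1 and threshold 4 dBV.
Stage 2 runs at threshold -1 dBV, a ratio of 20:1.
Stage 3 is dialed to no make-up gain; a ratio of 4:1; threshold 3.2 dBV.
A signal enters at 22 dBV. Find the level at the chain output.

Stage 1: 18 dB above 4 dBV, reduced 6:1 to 3 dB above → 7 dBV.
Stage 2: 8 dB above -1 dBV, reduced 20:1 to 0.4 dB above → -0.6 dBV.
Stage 3: -0.6 dBV ≤ 3.2 dBV, so stage 3 doesn't engage; output -0.6 dBV.

-0.6 dBV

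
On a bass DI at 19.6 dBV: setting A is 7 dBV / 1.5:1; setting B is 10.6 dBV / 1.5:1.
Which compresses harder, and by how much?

A: GR = 12.6 − 12.6/1.5 = 4.2 dB.
B: GR = 9 − 9/1.5 = 3 dB.
A applies 1.2 dB more gain reduction.

A, by 1.2 dB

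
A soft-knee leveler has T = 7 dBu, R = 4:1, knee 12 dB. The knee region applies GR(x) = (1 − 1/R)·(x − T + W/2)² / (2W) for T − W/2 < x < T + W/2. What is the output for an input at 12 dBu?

8.21875 dBu

x − T + W/2 = 12 − 7 + 6 = 11.
GR = (1 − 1/4) × 11² / 24 = 0.75 × 121 / 24 = 3.78125 dB.
Output = 12 − 3.78125 = 8.21875 dBu.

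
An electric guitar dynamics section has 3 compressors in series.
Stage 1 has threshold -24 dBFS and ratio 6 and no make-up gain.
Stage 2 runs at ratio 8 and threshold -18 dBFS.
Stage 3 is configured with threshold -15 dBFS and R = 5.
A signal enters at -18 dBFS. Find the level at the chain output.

Stage 1: -18 dBFS is 6 dB over -24 dBFS; at 6:1 that becomes 1 dB over, giving -23 dBFS.
Stage 2: -23 dBFS is at or below the -18 dBFS threshold — no compression; output -23 dBFS.
Stage 3: -23 dBFS is at or below the -15 dBFS threshold — no compression; output -23 dBFS.

-23 dBFS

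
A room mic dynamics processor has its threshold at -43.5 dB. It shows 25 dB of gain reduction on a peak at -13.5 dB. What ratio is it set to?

Input overshoot = -13.5 − (-43.5) = 30 dB.
Output overshoot = 30 − 25 = 5 dB.
Ratio = input overshoot / output overshoot = 30 / 5 = 6.

6:1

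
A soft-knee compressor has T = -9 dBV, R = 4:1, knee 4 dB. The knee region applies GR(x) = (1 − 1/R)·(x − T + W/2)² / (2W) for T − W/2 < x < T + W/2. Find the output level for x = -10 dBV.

x − T + W/2 = -10 − (-9) + 2 = 1.
GR = (1 − 1/4) × 1² / 8 = 0.75 × 1 / 8 = 0.09375 dB.
Output = -10 − 0.09375 = -10.09375 dBV.

-10.09375 dBV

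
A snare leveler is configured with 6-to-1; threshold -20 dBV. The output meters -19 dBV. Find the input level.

-14 dBV

That's 1 dB above the -20 dBV threshold.
Before 6:1 compression the overshoot was 1 × 6 = 6 dB, so input = -20 + 6 = -14 dBV.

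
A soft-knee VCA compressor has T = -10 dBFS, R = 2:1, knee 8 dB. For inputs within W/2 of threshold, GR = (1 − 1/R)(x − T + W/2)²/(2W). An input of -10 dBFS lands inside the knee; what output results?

-10.5 dBFS

x − T + W/2 = -10 − (-10) + 4 = 4.
GR = (1 − 1/2) × 4² / 16 = 0.5 × 16 / 16 = 0.5 dB.
Output = -10 − 0.5 = -10.5 dBFS.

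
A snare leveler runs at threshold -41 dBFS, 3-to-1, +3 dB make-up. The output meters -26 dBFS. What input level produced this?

-5 dBFS

Remove make-up: -26 − 3 = -29 dBFS.
The compressed level sits -29 − (-41) = 12 dB over threshold.
Input overshoot = R × output overshoot = 36 dB → input = -41 + 36 = -5 dBFS.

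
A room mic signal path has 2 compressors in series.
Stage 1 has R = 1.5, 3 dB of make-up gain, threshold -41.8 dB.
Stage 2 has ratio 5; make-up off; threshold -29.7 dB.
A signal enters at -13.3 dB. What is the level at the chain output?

Stage 1: -13.3 dB is 28.5 dB over -41.8 dB; at 1.5:1 that becomes 19 dB over, giving -22.8 dB; +3 dB make-up → -19.8 dB.
Stage 2: 9.9 dB above -29.7 dB, reduced 5:1 to 1.98 dB above → -27.72 dB.

-27.72 dB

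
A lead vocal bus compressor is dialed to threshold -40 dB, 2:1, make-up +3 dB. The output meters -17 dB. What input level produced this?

0 dB

Remove make-up: -17 − 3 = -20 dB.
That's 20 dB above the -40 dB threshold.
Input overshoot = R × output overshoot = 40 dB → input = -40 + 40 = 0 dB.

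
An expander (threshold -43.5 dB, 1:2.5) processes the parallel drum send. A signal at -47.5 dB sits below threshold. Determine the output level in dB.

Below threshold, a 1:2.5 expander applies gain = (2.5−1)×(T − x) of attenuation.
(2.5−1) × 4 = 6 dB, so output = -47.5 − 6 = -53.5 dB.

-53.5 dB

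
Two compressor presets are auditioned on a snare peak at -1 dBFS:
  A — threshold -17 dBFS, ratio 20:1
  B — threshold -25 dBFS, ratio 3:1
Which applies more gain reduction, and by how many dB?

B, by 0.8 dB

A: 16 dB over, compressed to 0.8 dB over, so 15.2 dB of GR.
B: 24 dB over, compressed to 8 dB over, so 16 dB of GR.
B applies 0.8 dB more gain reduction.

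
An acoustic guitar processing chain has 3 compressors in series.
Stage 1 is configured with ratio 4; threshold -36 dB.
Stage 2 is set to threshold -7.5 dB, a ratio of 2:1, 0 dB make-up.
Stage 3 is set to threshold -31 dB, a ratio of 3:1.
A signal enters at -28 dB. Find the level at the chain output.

Stage 1: -28 dB is 8 dB over -36 dB; at 4:1 that becomes 2 dB over, giving -34 dB.
Stage 2: -34 dB is at or below the -7.5 dB threshold — no compression; output -34 dB.
Stage 3: -34 dB is at or below the -31 dB threshold — no compression; output -34 dB.

-34 dB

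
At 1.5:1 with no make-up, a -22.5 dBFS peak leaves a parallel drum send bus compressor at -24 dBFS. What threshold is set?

-27 dBFS

Let T be the threshold. Output overshoot = (input overshoot)/R, so -24 − T = (-22.5 − T)/1.5.
1.5·(-24 − T) = -22.5 − T → 0.5·T = -36 − (-22.5) = -13.5.
T = -13.5/0.5 = -27 dBFS.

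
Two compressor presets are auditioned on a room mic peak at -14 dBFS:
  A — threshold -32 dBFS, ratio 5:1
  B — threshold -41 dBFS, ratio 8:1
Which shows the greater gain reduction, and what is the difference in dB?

B, by 9.225 dB

A: 18 dB over, compressed to 3.6 dB over, so 14.4 dB of GR.
B: 27 dB over, compressed to 3.375 dB over, so 23.625 dB of GR.
B applies 9.225 dB more gain reduction.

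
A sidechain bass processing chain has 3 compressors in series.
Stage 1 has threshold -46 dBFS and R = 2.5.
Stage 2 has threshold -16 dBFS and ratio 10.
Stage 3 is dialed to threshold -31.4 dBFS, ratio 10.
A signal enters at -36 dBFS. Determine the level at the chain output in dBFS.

-42 dBFS

Stage 1: -36 dBFS is 10 dB over -46 dBFS; at 2.5:1 that becomes 4 dB over, giving -42 dBFS.
Stage 2: -42 dBFS ≤ -16 dBFS, so stage 2 doesn't engage; output -42 dBFS.
Stage 3: below threshold (-42 ≤ -31.4); passes unchanged; output -42 dBFS.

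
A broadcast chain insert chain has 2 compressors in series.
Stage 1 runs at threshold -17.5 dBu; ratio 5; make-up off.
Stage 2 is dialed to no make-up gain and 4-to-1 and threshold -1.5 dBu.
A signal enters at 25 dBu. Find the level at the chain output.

Stage 1: overshoot 42.5 dB → 42.5/5 = 8.5 dB → -9 dBu.
Stage 2: -9 dBu ≤ -1.5 dBu, so stage 2 doesn't engage; output -9 dBu.

-9 dBu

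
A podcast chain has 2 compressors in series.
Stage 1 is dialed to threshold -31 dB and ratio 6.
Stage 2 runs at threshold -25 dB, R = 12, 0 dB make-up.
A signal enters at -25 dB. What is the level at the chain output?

-30 dB

Stage 1: -25 dB is 6 dB over -31 dB; at 6:1 that becomes 1 dB over, giving -30 dB.
Stage 2: below threshold (-30 ≤ -25); passes unchanged; output -30 dB.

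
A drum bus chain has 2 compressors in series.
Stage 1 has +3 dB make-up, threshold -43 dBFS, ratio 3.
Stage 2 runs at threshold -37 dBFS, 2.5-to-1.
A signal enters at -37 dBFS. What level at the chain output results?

-38 dBFS

Stage 1: -37 dBFS is 6 dB over -43 dBFS; at 3:1 that becomes 2 dB over, giving -41 dBFS; +3 dB make-up → -38 dBFS.
Stage 2: -38 dBFS is at or below the -37 dBFS threshold — no compression; output -38 dBFS.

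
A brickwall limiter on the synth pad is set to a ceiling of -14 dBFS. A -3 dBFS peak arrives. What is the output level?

-14 dBFS

At ∞:1, everything above -14 dBFS is held at the ceiling.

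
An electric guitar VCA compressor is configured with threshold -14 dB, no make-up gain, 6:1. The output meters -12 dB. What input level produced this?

Post-compression overshoot = -12 − (-14) = 2 dB.
Input overshoot = R × output overshoot = 12 dB → input = -14 + 12 = -2 dB.

-2 dB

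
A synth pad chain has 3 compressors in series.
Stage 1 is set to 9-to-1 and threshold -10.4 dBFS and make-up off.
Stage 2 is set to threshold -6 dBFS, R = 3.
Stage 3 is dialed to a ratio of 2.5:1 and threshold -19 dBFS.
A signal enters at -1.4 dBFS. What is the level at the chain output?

-15.16 dBFS

Stage 1: -1.4 dBFS is 9 dB over -10.4 dBFS; at 9:1 that becomes 1 dB over, giving -9.4 dBFS.
Stage 2: -9.4 dBFS ≤ -6 dBFS, so stage 2 doesn't engage; output -9.4 dBFS.
Stage 3: -9.4 dBFS is 9.6 dB over -19 dBFS; at 2.5:1 that becomes 3.84 dB over, giving -15.16 dBFS.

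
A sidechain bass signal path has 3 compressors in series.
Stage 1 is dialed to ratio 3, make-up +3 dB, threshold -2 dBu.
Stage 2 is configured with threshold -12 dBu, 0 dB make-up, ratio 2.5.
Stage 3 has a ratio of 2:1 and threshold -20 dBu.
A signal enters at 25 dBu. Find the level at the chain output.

-11.6 dBu

Stage 1: 27 dB above -2 dBu, reduced 3:1 to 9 dB above → 7 dBu; +3 dB make-up → 10 dBu.
Stage 2: 10 dBu is 22 dB over -12 dBu; at 2.5:1 that becomes 8.8 dB over, giving -3.2 dBu.
Stage 3: -3.2 dBu is 16.8 dB over -20 dBu; at 2:1 that becomes 8.4 dB over, giving -11.6 dBu.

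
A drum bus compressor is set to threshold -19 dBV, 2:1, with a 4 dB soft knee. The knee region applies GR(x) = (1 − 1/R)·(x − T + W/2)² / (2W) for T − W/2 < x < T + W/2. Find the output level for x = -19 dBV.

x − T + W/2 = -19 − (-19) + 2 = 2.
GR = (1 − 1/2) × 2² / 8 = 0.5 × 4 / 8 = 0.25 dB.
Output = -19 − 0.25 = -19.25 dBV.

-19.25 dBV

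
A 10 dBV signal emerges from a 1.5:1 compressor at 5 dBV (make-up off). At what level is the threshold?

-5 dBV

Gain reduction = 10 − 5 = 5 dB; output overshoot = GR / (R − 1) = 5 / 0.5 = 10 dB.
Threshold = output − output overshoot = 5 − 10 = -5 dBV.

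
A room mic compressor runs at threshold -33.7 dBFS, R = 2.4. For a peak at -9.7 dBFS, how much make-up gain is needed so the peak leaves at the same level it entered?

14 dB

Overshoot 24 dB → 24/2.4 = 10 dB after compression, so the compressed level is -33.7 + 10 = -23.7 dBFS.
Make-up = target − compressed = -9.7 − (-23.7) = 14 dB.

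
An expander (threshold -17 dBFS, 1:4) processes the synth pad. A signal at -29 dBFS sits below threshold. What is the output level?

Below threshold, a 1:4 expander applies gain = (4−1)×(T − x) of attenuation.
(4−1) × 12 = 36 dB, so output = -29 − 36 = -65 dBFS.

-65 dBFS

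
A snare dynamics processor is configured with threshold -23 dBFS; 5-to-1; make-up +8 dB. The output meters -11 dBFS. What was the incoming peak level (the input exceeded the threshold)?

-3 dBFS

Remove make-up: -11 − 8 = -19 dBFS.
The compressed level sits -19 − (-23) = 4 dB over threshold.
Undo the ratio: input overshoot = 4 × 5 = 20 dB, giving input = -3 dBFS.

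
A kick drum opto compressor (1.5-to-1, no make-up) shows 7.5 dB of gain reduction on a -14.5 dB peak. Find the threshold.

Gain reduction = -14.5 − (-22) = 7.5 dB; output overshoot = GR / (R − 1) = 7.5 / 0.5 = 15 dB.
Threshold = output − output overshoot = -22 − 15 = -37 dB.

-37 dB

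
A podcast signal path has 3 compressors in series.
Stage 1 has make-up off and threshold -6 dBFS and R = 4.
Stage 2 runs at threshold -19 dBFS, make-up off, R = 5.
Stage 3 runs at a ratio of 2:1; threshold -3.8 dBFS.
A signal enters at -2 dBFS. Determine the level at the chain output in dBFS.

Stage 1: overshoot 4 dB → 4/4 = 1 dB → -5 dBFS.
Stage 2: 14 dB above -19 dBFS, reduced 5:1 to 2.8 dB above → -16.2 dBFS.
Stage 3: -16.2 dBFS ≤ -3.8 dBFS, so stage 3 doesn't engage; output -16.2 dBFS.

-16.2 dBFS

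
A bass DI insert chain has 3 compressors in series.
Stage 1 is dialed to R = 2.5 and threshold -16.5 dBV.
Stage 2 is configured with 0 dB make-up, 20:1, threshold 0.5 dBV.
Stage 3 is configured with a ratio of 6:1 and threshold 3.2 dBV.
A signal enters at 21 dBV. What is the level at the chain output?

-1.5 dBV

Stage 1: overshoot 37.5 dB → 37.5/2.5 = 15 dB → -1.5 dBV.
Stage 2: below threshold (-1.5 ≤ 0.5); passes unchanged; output -1.5 dBV.
Stage 3: -1.5 dBV is at or below the 3.2 dBV threshold — no compression; output -1.5 dBV.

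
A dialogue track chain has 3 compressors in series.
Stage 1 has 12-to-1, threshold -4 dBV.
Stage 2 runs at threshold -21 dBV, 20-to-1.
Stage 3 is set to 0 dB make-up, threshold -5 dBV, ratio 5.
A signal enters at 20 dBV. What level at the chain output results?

Stage 1: 24 dB above -4 dBV, reduced 12:1 to 2 dB above → -2 dBV.
Stage 2: -2 dBV is 19 dB over -21 dBV; at 20:1 that becomes 0.95 dB over, giving -20.05 dBV.
Stage 3: -20.05 dBV ≤ -5 dBV, so stage 3 doesn't engage; output -20.05 dBV.

-20.05 dBV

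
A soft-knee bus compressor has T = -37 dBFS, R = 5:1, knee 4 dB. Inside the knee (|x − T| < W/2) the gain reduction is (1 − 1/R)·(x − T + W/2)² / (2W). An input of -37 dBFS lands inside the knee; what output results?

x − T + W/2 = -37 − (-37) + 2 = 2.
GR = (1 − 1/5) × 2² / 8 = 0.8 × 4 / 8 = 0.4 dB.
Output = -37 − 0.4 = -37.4 dBFS.

-37.4 dBFS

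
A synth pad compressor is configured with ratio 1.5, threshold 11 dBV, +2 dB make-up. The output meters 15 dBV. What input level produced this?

14 dBV

Remove make-up: 15 − 2 = 13 dBV.
That's 2 dB above the 11 dBV threshold.
Input overshoot = R × output overshoot = 3 dB → input = 11 + 3 = 14 dBV.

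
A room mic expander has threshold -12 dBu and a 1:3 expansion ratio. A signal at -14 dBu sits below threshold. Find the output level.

Below threshold, a 1:3 expander applies gain = (3−1)×(T − x) of attenuation.
(3−1) × 2 = 4 dB, so output = -14 − 4 = -18 dBu.

-18 dBu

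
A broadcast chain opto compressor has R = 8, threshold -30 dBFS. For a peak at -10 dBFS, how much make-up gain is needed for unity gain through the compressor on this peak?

The peak compresses to -30 + 20/8 = -27.5 dBFS.
To reach -10 dBFS requires -10 − (-27.5) = 17.5 dB of make-up.

17.5 dB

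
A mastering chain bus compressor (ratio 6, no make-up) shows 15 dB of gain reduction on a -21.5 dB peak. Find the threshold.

Let T be the threshold. Output overshoot = (input overshoot)/R, so -36.5 − T = (-21.5 − T)/6.
6·(-36.5 − T) = -21.5 − T → 5·T = -219 − (-21.5) = -197.5.
T = -197.5/5 = -39.5 dB.

-39.5 dB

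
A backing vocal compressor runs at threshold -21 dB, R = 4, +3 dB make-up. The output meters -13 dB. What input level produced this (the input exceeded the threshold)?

-1 dB

Before make-up, the level was -13 − 3 = -16 dB.
That's 5 dB above the -21 dB threshold.
Input overshoot = R × output overshoot = 20 dB → input = -21 + 20 = -1 dB.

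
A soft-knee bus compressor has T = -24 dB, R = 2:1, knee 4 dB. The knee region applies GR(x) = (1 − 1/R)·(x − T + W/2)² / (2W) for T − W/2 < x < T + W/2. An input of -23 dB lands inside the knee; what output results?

-23.5625 dB

x − T + W/2 = -23 − (-24) + 2 = 3.
GR = (1 − 1/2) × 3² / 8 = 0.5 × 9 / 8 = 0.5625 dB.
Output = -23 − 0.5625 = -23.5625 dB.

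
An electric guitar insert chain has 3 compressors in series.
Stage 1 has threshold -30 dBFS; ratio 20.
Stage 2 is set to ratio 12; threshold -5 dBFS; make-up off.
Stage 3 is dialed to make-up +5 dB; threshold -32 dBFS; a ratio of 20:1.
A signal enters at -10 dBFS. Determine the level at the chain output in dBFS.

Stage 1: overshoot 20 dB → 20/20 = 1 dB → -29 dBFS.
Stage 2: -29 dBFS is at or below the -5 dBFS threshold — no compression; output -29 dBFS.
Stage 3: overshoot 3 dB → 3/20 = 0.15 dB → -31.85 dBFS; +5 dB make-up → -26.85 dBFS.

-26.85 dBFS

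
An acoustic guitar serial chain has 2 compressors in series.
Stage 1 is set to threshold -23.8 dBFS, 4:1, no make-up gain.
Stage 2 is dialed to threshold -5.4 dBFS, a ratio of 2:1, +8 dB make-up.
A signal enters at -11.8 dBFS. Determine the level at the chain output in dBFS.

-12.8 dBFS

Stage 1: -11.8 dBFS is 12 dB over -23.8 dBFS; at 4:1 that becomes 3 dB over, giving -20.8 dBFS.
Stage 2: below threshold (-20.8 ≤ -5.4); passes unchanged; make-up brings it to -12.8 dBFS.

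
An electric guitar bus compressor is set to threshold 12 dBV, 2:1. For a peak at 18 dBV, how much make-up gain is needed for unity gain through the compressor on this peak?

The peak compresses to 12 + 6/2 = 15 dBV.
To reach 18 dBV requires 18 − 15 = 3 dB of make-up.

3 dB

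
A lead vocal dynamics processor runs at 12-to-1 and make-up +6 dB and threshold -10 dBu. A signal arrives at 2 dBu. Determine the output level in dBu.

-3 dBu

The input is 12 dB above the -10 dBu threshold.
The 12 dB excess becomes 1 dB after 12:1 reduction.
Output = -10 + 1 = -9 dBu; make-up adds 6 dB, giving -3 dBu.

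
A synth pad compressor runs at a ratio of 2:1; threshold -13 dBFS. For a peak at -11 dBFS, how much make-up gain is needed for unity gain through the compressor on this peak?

Overshoot 2 dB → 2/2 = 1 dB after compression, so the compressed level is -13 + 1 = -12 dBFS.
Make-up = target − compressed = -11 − (-12) = 1 dB.

1 dB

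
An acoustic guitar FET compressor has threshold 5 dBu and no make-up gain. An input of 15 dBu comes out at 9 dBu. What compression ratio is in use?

Input overshoot = 15 − 5 = 10 dB; output overshoot = 9 − 5 = 4 dB.
Ratio = 10 / 4 = 2.5.

2.5:1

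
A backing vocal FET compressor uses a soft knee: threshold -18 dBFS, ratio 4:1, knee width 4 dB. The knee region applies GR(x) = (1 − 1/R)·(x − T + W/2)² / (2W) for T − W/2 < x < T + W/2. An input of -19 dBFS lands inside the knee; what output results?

x − T + W/2 = -19 − (-18) + 2 = 1.
GR = (1 − 1/4) × 1² / 8 = 0.75 × 1 / 8 = 0.09375 dB.
Output = -19 − 0.09375 = -19.09375 dBFS.

-19.09375 dBFS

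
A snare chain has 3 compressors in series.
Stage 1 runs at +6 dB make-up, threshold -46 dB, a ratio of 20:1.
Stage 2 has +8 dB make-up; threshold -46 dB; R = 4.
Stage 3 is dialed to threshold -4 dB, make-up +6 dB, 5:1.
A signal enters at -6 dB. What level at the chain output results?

-30 dB

Stage 1: 40 dB above -46 dB, reduced 20:1 to 2 dB above → -44 dB; +6 dB make-up → -38 dB.
Stage 2: -38 dB is 8 dB over -46 dB; at 4:1 that becomes 2 dB over, giving -44 dB; +8 dB make-up → -36 dB.
Stage 3: -36 dB ≤ -4 dB, so stage 3 doesn't engage; make-up brings it to -30 dB.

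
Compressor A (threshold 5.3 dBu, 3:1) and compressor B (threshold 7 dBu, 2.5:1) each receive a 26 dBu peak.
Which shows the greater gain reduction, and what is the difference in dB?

A, by 2.4 dB

A: 20.7 dB over, compressed to 6.9 dB over, so 13.8 dB of GR.
B: 19 dB over, compressed to 7.6 dB over, so 11.4 dB of GR.
A reduces 2.4 dB more.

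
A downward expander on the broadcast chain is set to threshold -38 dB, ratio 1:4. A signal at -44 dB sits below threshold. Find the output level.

-62 dB

Undershoot = (-38) − (-44) = 6 dB.
At 1:4, that expands to 24 dB under threshold.
Output = -38 − 24 = -62 dB.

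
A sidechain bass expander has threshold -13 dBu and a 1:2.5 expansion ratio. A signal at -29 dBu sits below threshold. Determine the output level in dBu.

The input is 16 dB below the -13 dBu threshold.
A 1:2.5 expander multiplies undershoot by 2.5: 16 × 2.5 = 40 dB below threshold.
Output = -13 − 40 = -53 dBu.

-53 dBu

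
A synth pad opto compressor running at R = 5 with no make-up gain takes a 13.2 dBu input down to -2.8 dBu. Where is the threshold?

Gain reduction = 13.2 − (-2.8) = 16 dB; output overshoot = GR / (R − 1) = 16 / 4 = 4 dB.
Threshold = output − output overshoot = -2.8 − 4 = -6.8 dBu.

-6.8 dBu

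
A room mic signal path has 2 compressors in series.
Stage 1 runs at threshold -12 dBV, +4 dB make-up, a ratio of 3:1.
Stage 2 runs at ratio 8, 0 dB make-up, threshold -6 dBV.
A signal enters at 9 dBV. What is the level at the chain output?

-5.375 dBV

Stage 1: 21 dB above -12 dBV, reduced 3:1 to 7 dB above → -5 dBV; +4 dB make-up → -1 dBV.
Stage 2: 5 dB above -6 dBV, reduced 8:1 to 0.625 dB above → -5.375 dBV.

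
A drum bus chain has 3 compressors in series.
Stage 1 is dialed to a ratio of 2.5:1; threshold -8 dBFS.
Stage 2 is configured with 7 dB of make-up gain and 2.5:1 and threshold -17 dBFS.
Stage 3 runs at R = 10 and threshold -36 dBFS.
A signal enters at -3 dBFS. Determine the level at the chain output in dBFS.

-32.96 dBFS

Stage 1: 5 dB above -8 dBFS, reduced 2.5:1 to 2 dB above → -6 dBFS.
Stage 2: -6 dBFS is 11 dB over -17 dBFS; at 2.5:1 that becomes 4.4 dB over, giving -12.6 dBFS; +7 dB make-up → -5.6 dBFS.
Stage 3: overshoot 30.4 dB → 30.4/10 = 3.04 dB → -32.96 dBFS.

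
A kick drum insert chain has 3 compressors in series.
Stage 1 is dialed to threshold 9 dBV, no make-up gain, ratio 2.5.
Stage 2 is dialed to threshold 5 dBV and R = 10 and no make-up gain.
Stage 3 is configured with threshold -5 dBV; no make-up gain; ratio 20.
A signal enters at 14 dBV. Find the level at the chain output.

Stage 1: 5 dB above 9 dBV, reduced 2.5:1 to 2 dB above → 11 dBV.
Stage 2: overshoot 6 dB → 6/10 = 0.6 dB → 5.6 dBV.
Stage 3: 10.6 dB above -5 dBV, reduced 20:1 to 0.53 dB above → -4.47 dBV.

-4.47 dBV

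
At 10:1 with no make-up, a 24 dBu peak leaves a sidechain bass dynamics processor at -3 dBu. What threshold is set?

Let T be the threshold. Output overshoot = (input overshoot)/R, so -3 − T = (24 − T)/10.
10·(-3 − T) = 24 − T → 9·T = -30 − 24 = -54.
T = -54/9 = -6 dBu.

-6 dBu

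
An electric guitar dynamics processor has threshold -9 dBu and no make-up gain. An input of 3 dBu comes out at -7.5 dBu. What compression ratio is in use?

8:1

Input overshoot = 3 − (-9) = 12 dB; output overshoot = -7.5 − (-9) = 1.5 dB.
Ratio = 12 / 1.5 = 8.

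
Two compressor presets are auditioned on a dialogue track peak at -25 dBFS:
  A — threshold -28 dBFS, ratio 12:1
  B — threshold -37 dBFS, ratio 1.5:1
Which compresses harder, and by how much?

A: 3 dB over, compressed to 0.25 dB over, so 2.75 dB of GR.
B: 12 dB over, compressed to 8 dB over, so 4 dB of GR.
B reduces 1.25 dB more.

B, by 1.25 dB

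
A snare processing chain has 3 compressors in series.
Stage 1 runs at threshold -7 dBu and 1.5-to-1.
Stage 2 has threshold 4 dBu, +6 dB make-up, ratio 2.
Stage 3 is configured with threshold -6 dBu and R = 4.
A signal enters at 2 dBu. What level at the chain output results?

Stage 1: 9 dB above -7 dBu, reduced 1.5:1 to 6 dB above → -1 dBu.
Stage 2: below threshold (-1 ≤ 4); passes unchanged; make-up brings it to 5 dBu.
Stage 3: 11 dB above -6 dBu, reduced 4:1 to 2.75 dB above → -3.25 dBu.

-3.25 dBu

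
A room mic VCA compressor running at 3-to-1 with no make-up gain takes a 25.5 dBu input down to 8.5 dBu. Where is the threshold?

Let T be the threshold. Output overshoot = (input overshoot)/R, so 8.5 − T = (25.5 − T)/3.
3·(8.5 − T) = 25.5 − T → 2·T = 25.5 − 25.5 = 0.
T = 0/2 = 0 dBu.

0 dBu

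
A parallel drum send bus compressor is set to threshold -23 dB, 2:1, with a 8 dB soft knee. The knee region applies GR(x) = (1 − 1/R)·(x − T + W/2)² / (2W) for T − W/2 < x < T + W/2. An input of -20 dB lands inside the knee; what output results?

x − T + W/2 = -20 − (-23) + 4 = 7.
GR = (1 − 1/2) × 7² / 16 = 0.5 × 49 / 16 = 1.53125 dB.
Output = -20 − 1.53125 = -21.53125 dB.

-21.53125 dB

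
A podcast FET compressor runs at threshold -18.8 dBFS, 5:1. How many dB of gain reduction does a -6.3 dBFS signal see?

Overshoot = -6.3 − (-18.8) = 12.5 dB.
At 5:1, output sits 12.5/5 = 2.5 dB above threshold.
GR = overshoot in − overshoot out = 12.5 − 2.5 = 10 dB.

10 dB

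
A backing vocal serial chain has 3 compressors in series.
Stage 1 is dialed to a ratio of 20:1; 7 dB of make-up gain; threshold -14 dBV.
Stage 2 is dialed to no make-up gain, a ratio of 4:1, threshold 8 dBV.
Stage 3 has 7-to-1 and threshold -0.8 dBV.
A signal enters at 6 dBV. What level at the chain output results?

Stage 1: overshoot 20 dB → 20/20 = 1 dB → -13 dBV; +7 dB make-up → -6 dBV.
Stage 2: below threshold (-6 ≤ 8); passes unchanged; output -6 dBV.
Stage 3: -6 dBV is at or below the -0.8 dBV threshold — no compression; output -6 dBV.

-6 dBV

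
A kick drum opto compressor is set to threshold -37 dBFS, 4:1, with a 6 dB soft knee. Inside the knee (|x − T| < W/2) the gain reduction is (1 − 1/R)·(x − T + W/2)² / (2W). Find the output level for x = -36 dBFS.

-37 dBFS

x − T + W/2 = -36 − (-37) + 3 = 4.
GR = (1 − 1/4) × 4² / 12 = 0.75 × 16 / 12 = 1 dB.
Output = -36 − 1 = -37 dBFS.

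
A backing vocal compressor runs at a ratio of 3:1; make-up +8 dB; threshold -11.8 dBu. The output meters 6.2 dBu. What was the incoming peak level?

Remove make-up: 6.2 − 8 = -1.8 dBu.
Post-compression overshoot = -1.8 − (-11.8) = 10 dB.
Undo the ratio: input overshoot = 10 × 3 = 30 dB, giving input = 18.2 dBu.

18.2 dBu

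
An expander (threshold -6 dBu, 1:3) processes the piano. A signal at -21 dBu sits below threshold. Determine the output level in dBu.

-51 dBu

The input is 15 dB below the -6 dBu threshold.
A 1:3 expander multiplies undershoot by 3: 15 × 3 = 45 dB below threshold.
Output = -6 − 45 = -51 dBu.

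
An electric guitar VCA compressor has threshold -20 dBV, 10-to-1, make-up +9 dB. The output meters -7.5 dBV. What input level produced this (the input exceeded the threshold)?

Remove make-up: -7.5 − 9 = -16.5 dBV.
Post-compression overshoot = -16.5 − (-20) = 3.5 dB.
Before 10:1 compression the overshoot was 3.5 × 10 = 35 dB, so input = -20 + 35 = 15 dBV.

15 dBV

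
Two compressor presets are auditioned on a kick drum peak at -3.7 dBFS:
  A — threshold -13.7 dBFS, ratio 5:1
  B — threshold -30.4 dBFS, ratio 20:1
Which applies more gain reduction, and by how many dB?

A: 10 dB over, compressed to 2 dB over, so 8 dB of GR.
B: 26.7 dB over, compressed to 1.335 dB over, so 25.365 dB of GR.
B reduces 17.365 dB more.

B, by 17.365 dB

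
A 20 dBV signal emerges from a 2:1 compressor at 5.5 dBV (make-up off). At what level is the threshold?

-9 dBV

Input is 29 dB above T (since output overshoot × R = input overshoot: (5.5 − T)·2 = 20 − T gives T = -9 dBV).
Check: -9 + (20 − (-9))/2 = -9 + 14.5 = 5.5 dBV. ✓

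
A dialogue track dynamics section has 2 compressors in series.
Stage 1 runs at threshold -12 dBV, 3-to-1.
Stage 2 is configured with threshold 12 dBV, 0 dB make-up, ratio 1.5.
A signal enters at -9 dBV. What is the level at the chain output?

-11 dBV

Stage 1: -9 dBV is 3 dB over -12 dBV; at 3:1 that becomes 1 dB over, giving -11 dBV.
Stage 2: -11 dBV ≤ 12 dBV, so stage 2 doesn't engage; output -11 dBV.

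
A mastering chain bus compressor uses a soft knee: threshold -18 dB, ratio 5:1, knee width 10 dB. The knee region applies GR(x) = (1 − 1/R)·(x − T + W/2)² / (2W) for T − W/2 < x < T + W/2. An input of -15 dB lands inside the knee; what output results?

x − T + W/2 = -15 − (-18) + 5 = 8.
GR = (1 − 1/5) × 8² / 20 = 0.8 × 64 / 20 = 2.56 dB.
Output = -15 − 2.56 = -17.56 dB.

-17.56 dB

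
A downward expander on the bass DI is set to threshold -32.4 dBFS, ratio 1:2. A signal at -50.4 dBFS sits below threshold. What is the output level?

-68.4 dBFS

Below threshold, a 1:2 expander applies gain = (2−1)×(T − x) of attenuation.
(2−1) × 18 = 18 dB, so output = -50.4 − 18 = -68.4 dBFS.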